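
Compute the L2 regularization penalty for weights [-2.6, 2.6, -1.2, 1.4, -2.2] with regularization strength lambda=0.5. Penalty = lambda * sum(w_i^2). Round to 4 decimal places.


Squaring each weight:
(-2.6)^2 = 6.76
2.6^2 = 6.76
(-1.2)^2 = 1.44
1.4^2 = 1.96
(-2.2)^2 = 4.84
Sum of squares = 21.76
Penalty = 0.5 * 21.76 = 10.8800

10.8800


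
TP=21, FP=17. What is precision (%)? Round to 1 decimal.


Precision = TP / (TP + FP) * 100
= 21 / (21 + 17)
= 21 / 38
= 0.5526
= 55.3%

55.3


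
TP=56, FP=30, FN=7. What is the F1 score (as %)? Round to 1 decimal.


Precision = TP / (TP + FP) = 56 / 86 = 0.6512
Recall = TP / (TP + FN) = 56 / 63 = 0.8889
F1 = 2 * P * R / (P + R)
= 2 * 0.6512 * 0.8889 / (0.6512 + 0.8889)
= 1.1576 / 1.5401
= 0.7517
As percentage: 75.2%

75.2


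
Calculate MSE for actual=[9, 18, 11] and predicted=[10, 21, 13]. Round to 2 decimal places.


Differences: [-1, -3, -2]
Squared errors: [1, 9, 4]
Sum of squared errors = 14
MSE = 14 / 3 = 4.67

4.67


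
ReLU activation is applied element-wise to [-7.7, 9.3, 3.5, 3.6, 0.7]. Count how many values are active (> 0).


ReLU(x) = max(0, x) for each element:
ReLU(-7.7) = 0
ReLU(9.3) = 9.3
ReLU(3.5) = 3.5
ReLU(3.6) = 3.6
ReLU(0.7) = 0.7
Active neurons (>0): 4

4


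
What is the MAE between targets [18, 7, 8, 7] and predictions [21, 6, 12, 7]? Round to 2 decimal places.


Absolute errors: [3, 1, 4, 0]
Sum of absolute errors = 8
MAE = 8 / 4 = 2.00

2.00


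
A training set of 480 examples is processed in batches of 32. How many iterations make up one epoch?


Iterations per epoch = dataset_size / batch_size
= 480 / 32
= 15

15


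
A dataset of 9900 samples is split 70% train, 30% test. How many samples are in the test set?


Train samples = 9900 * 70% = 6930
Test samples = 9900 - 6930
= 2970

2970


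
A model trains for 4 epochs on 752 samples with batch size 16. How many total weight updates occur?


Iterations per epoch = 752 / 16 = 47
Total updates = iterations_per_epoch * epochs
= 47 * 4
= 188

188


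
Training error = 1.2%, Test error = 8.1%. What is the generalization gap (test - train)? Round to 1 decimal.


Generalization gap = test_error - train_error
= 8.1 - 1.2
= 6.9%
A moderate gap.

6.9


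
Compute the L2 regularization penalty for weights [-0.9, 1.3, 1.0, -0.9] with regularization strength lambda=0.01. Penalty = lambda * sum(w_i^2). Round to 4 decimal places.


Squaring each weight:
(-0.9)^2 = 0.81
1.3^2 = 1.69
1.0^2 = 1.0
(-0.9)^2 = 0.81
Sum of squares = 4.31
Penalty = 0.01 * 4.31 = 0.0431

0.0431


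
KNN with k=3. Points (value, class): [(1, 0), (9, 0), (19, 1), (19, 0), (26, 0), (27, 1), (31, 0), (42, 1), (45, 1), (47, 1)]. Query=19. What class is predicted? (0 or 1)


Distances from query 19:
Point 19 (class 0): distance = 0
Point 19 (class 1): distance = 0
Point 26 (class 0): distance = 7
K=3 nearest neighbors: classes = [0, 1, 0]
Votes for class 1: 1 / 3
Majority vote => class 0

0


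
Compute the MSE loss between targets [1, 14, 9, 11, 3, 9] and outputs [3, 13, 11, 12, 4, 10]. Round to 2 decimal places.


Differences: [-2, 1, -2, -1, -1, -1]
Squared errors: [4, 1, 4, 1, 1, 1]
Sum of squared errors = 12
MSE = 12 / 6 = 2.00

2.00


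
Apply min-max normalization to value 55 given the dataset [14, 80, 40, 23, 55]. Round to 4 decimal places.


Min = 14, Max = 80
Range = 80 - 14 = 66
Scaled = (x - min) / (max - min)
= (55 - 14) / 66
= 41 / 66
= 0.6212

0.6212


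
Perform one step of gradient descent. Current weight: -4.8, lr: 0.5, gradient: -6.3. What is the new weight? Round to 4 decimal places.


w_new = w_old - lr * gradient
= -4.8 - 0.5 * -6.3
= -4.8 - (-3.15)
= -1.6500

-1.6500


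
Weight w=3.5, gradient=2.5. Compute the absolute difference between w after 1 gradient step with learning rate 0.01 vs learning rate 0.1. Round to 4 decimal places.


With lr=0.01: w_new = 3.5 - 0.01 * 2.5 = 3.475
With lr=0.1: w_new = 3.5 - 0.1 * 2.5 = 3.25
Absolute difference = |3.475 - 3.25|
= 0.2250

0.2250


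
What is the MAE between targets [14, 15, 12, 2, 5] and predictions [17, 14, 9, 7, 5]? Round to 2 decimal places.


Absolute errors: [3, 1, 3, 5, 0]
Sum of absolute errors = 12
MAE = 12 / 5 = 2.40

2.40


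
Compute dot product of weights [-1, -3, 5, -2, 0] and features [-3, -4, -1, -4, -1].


Element-wise products:
-1 * -3 = 3
-3 * -4 = 12
5 * -1 = -5
-2 * -4 = 8
0 * -1 = 0
Sum = 3 + 12 + -5 + 8 + 0
= 18

18


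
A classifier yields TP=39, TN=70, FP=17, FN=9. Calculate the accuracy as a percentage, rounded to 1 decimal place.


Accuracy = (TP + TN) / (TP + TN + FP + FN) * 100
= (39 + 70) / (39 + 70 + 17 + 9)
= 109 / 135
= 0.8074
= 80.7%

80.7


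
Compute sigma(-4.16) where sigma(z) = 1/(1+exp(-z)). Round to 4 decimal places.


sigmoid(z) = 1 / (1 + exp(-z))
exp(-(-4.16)) = exp(4.16) = 64.0715
1 + 64.0715 = 65.0715
1 / 65.0715 = 0.0154

0.0154


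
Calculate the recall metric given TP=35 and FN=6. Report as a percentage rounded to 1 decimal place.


Recall = TP / (TP + FN) * 100
= 35 / (35 + 6)
= 35 / 41
= 0.8537
= 85.4%

85.4


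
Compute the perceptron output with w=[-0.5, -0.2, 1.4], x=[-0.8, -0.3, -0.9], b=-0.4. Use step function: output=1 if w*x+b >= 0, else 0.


z = w . x + b
= -0.5*-0.8 + -0.2*-0.3 + 1.4*-0.9 + -0.4
= 0.4 + 0.06 + -1.26 + -0.4
= -0.8 + -0.4
= -1.2
Since z = -1.2 < 0, output = 0

0


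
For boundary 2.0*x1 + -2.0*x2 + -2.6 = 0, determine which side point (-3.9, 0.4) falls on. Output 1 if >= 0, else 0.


Compute 2.0 * -3.9 + -2.0 * 0.4 + -2.6
= -7.8 + -0.8 + -2.6
= -11.2
Since -11.2 < 0, the point is on the negative side.

0


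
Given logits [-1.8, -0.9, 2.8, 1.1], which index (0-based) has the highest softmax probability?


Softmax is a monotonic transformation, so it preserves the argmax.
We need to find the index of the maximum logit.
Index 0: -1.8
Index 1: -0.9
Index 2: 2.8
Index 3: 1.1
Maximum logit = 2.8 at index 2

2


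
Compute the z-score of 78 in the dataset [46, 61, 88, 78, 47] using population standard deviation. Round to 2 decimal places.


Mean = (46 + 61 + 88 + 78 + 47) / 5 = 64.0
Variance = sum((x_i - mean)^2) / n = 278.8
Std = sqrt(278.8) = 16.6973
Z = (x - mean) / std
= (78 - 64.0) / 16.6973
= 14.0 / 16.6973
= 0.84

0.84


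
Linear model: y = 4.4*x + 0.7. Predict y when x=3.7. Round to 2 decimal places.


y = 4.4 * 3.7 + (0.7)
= 16.28 + (0.7)
= 16.98

16.98


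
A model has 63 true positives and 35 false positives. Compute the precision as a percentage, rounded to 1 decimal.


Precision = TP / (TP + FP) * 100
= 63 / (63 + 35)
= 63 / 98
= 0.6429
= 64.3%

64.3


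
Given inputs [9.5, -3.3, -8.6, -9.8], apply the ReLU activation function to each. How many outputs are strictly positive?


ReLU(x) = max(0, x) for each element:
ReLU(9.5) = 9.5
ReLU(-3.3) = 0
ReLU(-8.6) = 0
ReLU(-9.8) = 0
Active neurons (>0): 1

1


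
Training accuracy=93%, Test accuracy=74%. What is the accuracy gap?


Gap = train_accuracy - test_accuracy
= 93 - 74
= 19%
This gap suggests the model is overfitting.

19


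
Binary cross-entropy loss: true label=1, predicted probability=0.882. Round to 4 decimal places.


For y=1: Loss = -log(p)
= -log(0.882)
= -(-0.1256)
= 0.1256

0.1256


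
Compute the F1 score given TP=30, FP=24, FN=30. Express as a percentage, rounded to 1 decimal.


Precision = TP / (TP + FP) = 30 / 54 = 0.5556
Recall = TP / (TP + FN) = 30 / 60 = 0.5
F1 = 2 * P * R / (P + R)
= 2 * 0.5556 * 0.5 / (0.5556 + 0.5)
= 0.5556 / 1.0556
= 0.5263
As percentage: 52.6%

52.6


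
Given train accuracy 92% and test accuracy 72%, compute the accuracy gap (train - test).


Gap = train_accuracy - test_accuracy
= 92 - 72
= 20%
This gap suggests the model is overfitting.

20


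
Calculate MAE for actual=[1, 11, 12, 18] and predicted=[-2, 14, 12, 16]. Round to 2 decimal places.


Absolute errors: [3, 3, 0, 2]
Sum of absolute errors = 8
MAE = 8 / 4 = 2.00

2.00


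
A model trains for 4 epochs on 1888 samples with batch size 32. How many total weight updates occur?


Iterations per epoch = 1888 / 32 = 59
Total updates = iterations_per_epoch * epochs
= 59 * 4
= 236

236


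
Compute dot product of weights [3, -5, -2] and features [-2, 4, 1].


Element-wise products:
3 * -2 = -6
-5 * 4 = -20
-2 * 1 = -2
Sum = -6 + -20 + -2
= -28

-28


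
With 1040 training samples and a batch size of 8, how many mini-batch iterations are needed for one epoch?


Iterations per epoch = dataset_size / batch_size
= 1040 / 8
= 130

130


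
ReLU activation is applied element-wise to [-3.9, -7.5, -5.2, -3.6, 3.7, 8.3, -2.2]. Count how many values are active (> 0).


ReLU(x) = max(0, x) for each element:
ReLU(-3.9) = 0
ReLU(-7.5) = 0
ReLU(-5.2) = 0
ReLU(-3.6) = 0
ReLU(3.7) = 3.7
ReLU(8.3) = 8.3
ReLU(-2.2) = 0
Active neurons (>0): 2

2


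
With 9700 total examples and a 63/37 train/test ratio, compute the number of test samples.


Train samples = 9700 * 63% = 6111
Test samples = 9700 - 6111
= 3589

3589


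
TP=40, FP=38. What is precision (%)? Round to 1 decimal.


Precision = TP / (TP + FP) * 100
= 40 / (40 + 38)
= 40 / 78
= 0.5128
= 51.3%

51.3


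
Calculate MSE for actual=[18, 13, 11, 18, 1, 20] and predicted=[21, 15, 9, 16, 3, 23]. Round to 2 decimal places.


Differences: [-3, -2, 2, 2, -2, -3]
Squared errors: [9, 4, 4, 4, 4, 9]
Sum of squared errors = 34
MSE = 34 / 6 = 5.67

5.67


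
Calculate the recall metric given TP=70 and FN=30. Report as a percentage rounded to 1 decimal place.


Recall = TP / (TP + FN) * 100
= 70 / (70 + 30)
= 70 / 100
= 0.7
= 70.0%

70.0


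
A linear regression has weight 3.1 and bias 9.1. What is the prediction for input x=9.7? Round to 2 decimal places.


y = 3.1 * 9.7 + (9.1)
= 30.07 + (9.1)
= 39.17

39.17


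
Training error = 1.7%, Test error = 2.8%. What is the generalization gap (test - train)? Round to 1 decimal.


Generalization gap = test_error - train_error
= 2.8 - 1.7
= 1.1%
A small gap suggests good generalization.

1.1


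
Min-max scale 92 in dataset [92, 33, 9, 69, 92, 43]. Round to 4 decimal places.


Min = 9, Max = 92
Range = 92 - 9 = 83
Scaled = (x - min) / (max - min)
= (92 - 9) / 83
= 83 / 83
= 1.0000

1.0000


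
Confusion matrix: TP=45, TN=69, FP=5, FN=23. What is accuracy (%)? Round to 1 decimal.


Accuracy = (TP + TN) / (TP + TN + FP + FN) * 100
= (45 + 69) / (45 + 69 + 5 + 23)
= 114 / 142
= 0.8028
= 80.3%

80.3


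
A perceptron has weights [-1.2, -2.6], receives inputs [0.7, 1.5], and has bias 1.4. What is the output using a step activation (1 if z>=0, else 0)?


z = w . x + b
= -1.2*0.7 + -2.6*1.5 + 1.4
= -0.84 + -3.9 + 1.4
= -4.74 + 1.4
= -3.34
Since z = -3.34 < 0, output = 0

0


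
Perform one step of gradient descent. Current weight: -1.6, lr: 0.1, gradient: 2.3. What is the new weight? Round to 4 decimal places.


w_new = w_old - lr * gradient
= -1.6 - 0.1 * 2.3
= -1.6 - (0.23)
= -1.8300

-1.8300


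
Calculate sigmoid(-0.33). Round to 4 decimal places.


sigmoid(z) = 1 / (1 + exp(-z))
exp(-(-0.33)) = exp(0.33) = 1.391
1 + 1.391 = 2.391
1 / 2.391 = 0.4182

0.4182


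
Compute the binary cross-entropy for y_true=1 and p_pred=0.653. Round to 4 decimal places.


For y=1: Loss = -log(p)
= -log(0.653)
= -(-0.4262)
= 0.4262

0.4262


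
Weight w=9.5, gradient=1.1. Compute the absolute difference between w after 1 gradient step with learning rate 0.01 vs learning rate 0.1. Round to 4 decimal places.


With lr=0.01: w_new = 9.5 - 0.01 * 1.1 = 9.489
With lr=0.1: w_new = 9.5 - 0.1 * 1.1 = 9.39
Absolute difference = |9.489 - 9.39|
= 0.0990

0.0990


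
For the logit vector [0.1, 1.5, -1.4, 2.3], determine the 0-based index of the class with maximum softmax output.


Softmax is a monotonic transformation, so it preserves the argmax.
We need to find the index of the maximum logit.
Index 0: 0.1
Index 1: 1.5
Index 2: -1.4
Index 3: 2.3
Maximum logit = 2.3 at index 3

3


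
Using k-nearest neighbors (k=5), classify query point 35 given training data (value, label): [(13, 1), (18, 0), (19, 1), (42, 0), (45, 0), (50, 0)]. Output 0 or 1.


Distances from query 35:
Point 42 (class 0): distance = 7
Point 45 (class 0): distance = 10
Point 50 (class 0): distance = 15
Point 19 (class 1): distance = 16
Point 18 (class 0): distance = 17
K=5 nearest neighbors: classes = [0, 0, 0, 1, 0]
Votes for class 1: 1 / 5
Majority vote => class 0

0


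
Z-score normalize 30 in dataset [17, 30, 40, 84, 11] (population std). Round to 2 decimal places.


Mean = (17 + 30 + 40 + 84 + 11) / 5 = 36.4
Variance = sum((x_i - mean)^2) / n = 668.24
Std = sqrt(668.24) = 25.8503
Z = (x - mean) / std
= (30 - 36.4) / 25.8503
= -6.4 / 25.8503
= -0.25

-0.25


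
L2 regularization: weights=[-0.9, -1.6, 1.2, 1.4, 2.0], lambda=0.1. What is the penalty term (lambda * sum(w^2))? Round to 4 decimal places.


Squaring each weight:
(-0.9)^2 = 0.81
(-1.6)^2 = 2.56
1.2^2 = 1.44
1.4^2 = 1.96
2.0^2 = 4.0
Sum of squares = 10.77
Penalty = 0.1 * 10.77 = 1.0770

1.0770


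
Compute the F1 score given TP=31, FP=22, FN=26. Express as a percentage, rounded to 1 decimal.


Precision = TP / (TP + FP) = 31 / 53 = 0.5849
Recall = TP / (TP + FN) = 31 / 57 = 0.5439
F1 = 2 * P * R / (P + R)
= 2 * 0.5849 * 0.5439 / (0.5849 + 0.5439)
= 0.6362 / 1.1288
= 0.5636
As percentage: 56.4%

56.4


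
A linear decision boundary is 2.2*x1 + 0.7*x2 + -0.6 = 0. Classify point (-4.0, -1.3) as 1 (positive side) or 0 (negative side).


Compute 2.2 * -4.0 + 0.7 * -1.3 + -0.6
= -8.8 + -0.91 + -0.6
= -10.31
Since -10.31 < 0, the point is on the negative side.

0


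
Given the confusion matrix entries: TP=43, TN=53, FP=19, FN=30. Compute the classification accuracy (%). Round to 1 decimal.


Accuracy = (TP + TN) / (TP + TN + FP + FN) * 100
= (43 + 53) / (43 + 53 + 19 + 30)
= 96 / 145
= 0.6621
= 66.2%

66.2


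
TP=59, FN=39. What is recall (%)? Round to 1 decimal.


Recall = TP / (TP + FN) * 100
= 59 / (59 + 39)
= 59 / 98
= 0.602
= 60.2%

60.2


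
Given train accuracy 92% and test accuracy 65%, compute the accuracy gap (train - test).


Gap = train_accuracy - test_accuracy
= 92 - 65
= 27%
This large gap strongly indicates overfitting.

27


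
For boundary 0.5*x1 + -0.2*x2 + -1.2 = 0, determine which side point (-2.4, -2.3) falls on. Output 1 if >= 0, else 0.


Compute 0.5 * -2.4 + -0.2 * -2.3 + -1.2
= -1.2 + 0.46 + -1.2
= -1.94
Since -1.94 < 0, the point is on the negative side.

0


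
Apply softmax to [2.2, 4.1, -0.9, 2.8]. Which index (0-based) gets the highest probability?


Softmax is a monotonic transformation, so it preserves the argmax.
We need to find the index of the maximum logit.
Index 0: 2.2
Index 1: 4.1
Index 2: -0.9
Index 3: 2.8
Maximum logit = 4.1 at index 1

1


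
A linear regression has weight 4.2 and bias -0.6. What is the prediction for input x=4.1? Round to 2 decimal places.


y = 4.2 * 4.1 + (-0.6)
= 17.22 + (-0.6)
= 16.62

16.62


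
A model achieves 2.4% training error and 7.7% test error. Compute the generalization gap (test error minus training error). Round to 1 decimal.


Generalization gap = test_error - train_error
= 7.7 - 2.4
= 5.3%
A moderate gap.

5.3


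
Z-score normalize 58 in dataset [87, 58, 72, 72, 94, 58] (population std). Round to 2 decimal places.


Mean = (87 + 58 + 72 + 72 + 94 + 58) / 6 = 73.5
Variance = sum((x_i - mean)^2) / n = 181.25
Std = sqrt(181.25) = 13.4629
Z = (x - mean) / std
= (58 - 73.5) / 13.4629
= -15.5 / 13.4629
= -1.15

-1.15


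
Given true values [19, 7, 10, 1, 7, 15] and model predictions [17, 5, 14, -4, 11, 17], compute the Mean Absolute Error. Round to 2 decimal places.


Absolute errors: [2, 2, 4, 5, 4, 2]
Sum of absolute errors = 19
MAE = 19 / 6 = 3.17

3.17


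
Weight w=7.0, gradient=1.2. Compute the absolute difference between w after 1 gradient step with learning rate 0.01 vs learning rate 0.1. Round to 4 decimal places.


With lr=0.01: w_new = 7.0 - 0.01 * 1.2 = 6.988
With lr=0.1: w_new = 7.0 - 0.1 * 1.2 = 6.88
Absolute difference = |6.988 - 6.88|
= 0.1080

0.1080


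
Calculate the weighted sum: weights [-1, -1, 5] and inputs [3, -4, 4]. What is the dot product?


Element-wise products:
-1 * 3 = -3
-1 * -4 = 4
5 * 4 = 20
Sum = -3 + 4 + 20
= 21

21


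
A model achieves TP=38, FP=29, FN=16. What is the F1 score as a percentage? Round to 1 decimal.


Precision = TP / (TP + FP) = 38 / 67 = 0.5672
Recall = TP / (TP + FN) = 38 / 54 = 0.7037
F1 = 2 * P * R / (P + R)
= 2 * 0.5672 * 0.7037 / (0.5672 + 0.7037)
= 0.7982 / 1.2709
= 0.6281
As percentage: 62.8%

62.8


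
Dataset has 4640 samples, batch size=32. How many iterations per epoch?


Iterations per epoch = dataset_size / batch_size
= 4640 / 32
= 145

145


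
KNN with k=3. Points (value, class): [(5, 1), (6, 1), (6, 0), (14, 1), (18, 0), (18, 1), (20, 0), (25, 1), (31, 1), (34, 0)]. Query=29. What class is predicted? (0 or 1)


Distances from query 29:
Point 31 (class 1): distance = 2
Point 25 (class 1): distance = 4
Point 34 (class 0): distance = 5
K=3 nearest neighbors: classes = [1, 1, 0]
Votes for class 1: 2 / 3
Majority vote => class 1

1


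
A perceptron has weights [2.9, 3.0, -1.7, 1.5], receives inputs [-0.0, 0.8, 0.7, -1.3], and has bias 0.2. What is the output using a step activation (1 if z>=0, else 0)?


z = w . x + b
= 2.9*-0.0 + 3.0*0.8 + -1.7*0.7 + 1.5*-1.3 + 0.2
= -0.0 + 2.4 + -1.19 + -1.95 + 0.2
= -0.74 + 0.2
= -0.54
Since z = -0.54 < 0, output = 0

0


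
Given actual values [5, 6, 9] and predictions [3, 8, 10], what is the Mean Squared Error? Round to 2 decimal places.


Differences: [2, -2, -1]
Squared errors: [4, 4, 1]
Sum of squared errors = 9
MSE = 9 / 3 = 3.00

3.00


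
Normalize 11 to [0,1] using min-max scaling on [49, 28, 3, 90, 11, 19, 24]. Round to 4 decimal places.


Min = 3, Max = 90
Range = 90 - 3 = 87
Scaled = (x - min) / (max - min)
= (11 - 3) / 87
= 8 / 87
= 0.0920

0.0920


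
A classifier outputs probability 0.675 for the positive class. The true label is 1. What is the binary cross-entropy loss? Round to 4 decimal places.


For y=1: Loss = -log(p)
= -log(0.675)
= -(-0.393)
= 0.3930

0.3930


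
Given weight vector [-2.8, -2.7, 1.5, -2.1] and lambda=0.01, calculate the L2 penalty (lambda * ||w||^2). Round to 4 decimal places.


Squaring each weight:
(-2.8)^2 = 7.84
(-2.7)^2 = 7.29
1.5^2 = 2.25
(-2.1)^2 = 4.41
Sum of squares = 21.79
Penalty = 0.01 * 21.79 = 0.2179

0.2179


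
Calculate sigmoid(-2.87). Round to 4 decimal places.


sigmoid(z) = 1 / (1 + exp(-z))
exp(-(-2.87)) = exp(2.87) = 17.637
1 + 17.637 = 18.637
1 / 18.637 = 0.0537

0.0537


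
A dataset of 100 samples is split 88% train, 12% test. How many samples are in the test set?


Train samples = 100 * 88% = 88
Test samples = 100 - 88
= 12

12


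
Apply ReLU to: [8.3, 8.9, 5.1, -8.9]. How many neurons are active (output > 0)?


ReLU(x) = max(0, x) for each element:
ReLU(8.3) = 8.3
ReLU(8.9) = 8.9
ReLU(5.1) = 5.1
ReLU(-8.9) = 0
Active neurons (>0): 3

3


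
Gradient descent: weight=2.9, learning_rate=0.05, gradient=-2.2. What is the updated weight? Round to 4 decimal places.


w_new = w_old - lr * gradient
= 2.9 - 0.05 * -2.2
= 2.9 - (-0.11)
= 3.0100

3.0100


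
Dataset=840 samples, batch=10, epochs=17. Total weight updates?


Iterations per epoch = 840 / 10 = 84
Total updates = iterations_per_epoch * epochs
= 84 * 17
= 1428

1428


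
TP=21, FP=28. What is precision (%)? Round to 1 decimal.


Precision = TP / (TP + FP) * 100
= 21 / (21 + 28)
= 21 / 49
= 0.4286
= 42.9%

42.9


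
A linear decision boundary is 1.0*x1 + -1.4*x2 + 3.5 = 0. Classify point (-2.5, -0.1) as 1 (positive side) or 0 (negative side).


Compute 1.0 * -2.5 + -1.4 * -0.1 + 3.5
= -2.5 + 0.14 + 3.5
= 1.14
Since 1.14 >= 0, the point is on the positive side.

1


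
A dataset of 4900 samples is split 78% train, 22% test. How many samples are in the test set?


Train samples = 4900 * 78% = 3822
Test samples = 4900 - 3822
= 1078

1078


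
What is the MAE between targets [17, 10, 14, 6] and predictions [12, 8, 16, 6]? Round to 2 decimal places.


Absolute errors: [5, 2, 2, 0]
Sum of absolute errors = 9
MAE = 9 / 4 = 2.25

2.25


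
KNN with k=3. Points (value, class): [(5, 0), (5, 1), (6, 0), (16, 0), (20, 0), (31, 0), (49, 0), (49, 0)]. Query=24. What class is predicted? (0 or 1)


Distances from query 24:
Point 20 (class 0): distance = 4
Point 31 (class 0): distance = 7
Point 16 (class 0): distance = 8
K=3 nearest neighbors: classes = [0, 0, 0]
Votes for class 1: 0 / 3
Majority vote => class 0

0


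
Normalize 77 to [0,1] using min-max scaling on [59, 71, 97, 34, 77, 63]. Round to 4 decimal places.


Min = 34, Max = 97
Range = 97 - 34 = 63
Scaled = (x - min) / (max - min)
= (77 - 34) / 63
= 43 / 63
= 0.6825

0.6825


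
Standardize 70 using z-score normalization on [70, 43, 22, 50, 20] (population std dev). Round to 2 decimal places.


Mean = (70 + 43 + 22 + 50 + 20) / 5 = 41.0
Variance = sum((x_i - mean)^2) / n = 345.6
Std = sqrt(345.6) = 18.5903
Z = (x - mean) / std
= (70 - 41.0) / 18.5903
= 29.0 / 18.5903
= 1.56

1.56


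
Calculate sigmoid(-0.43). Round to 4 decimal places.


sigmoid(z) = 1 / (1 + exp(-z))
exp(-(-0.43)) = exp(0.43) = 1.5373
1 + 1.5373 = 2.5373
1 / 2.5373 = 0.3941

0.3941


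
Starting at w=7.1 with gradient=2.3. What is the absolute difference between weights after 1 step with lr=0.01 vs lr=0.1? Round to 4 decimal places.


With lr=0.01: w_new = 7.1 - 0.01 * 2.3 = 7.077
With lr=0.1: w_new = 7.1 - 0.1 * 2.3 = 6.87
Absolute difference = |7.077 - 6.87|
= 0.2070

0.2070


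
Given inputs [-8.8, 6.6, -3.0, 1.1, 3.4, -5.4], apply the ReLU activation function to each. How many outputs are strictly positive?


ReLU(x) = max(0, x) for each element:
ReLU(-8.8) = 0
ReLU(6.6) = 6.6
ReLU(-3.0) = 0
ReLU(1.1) = 1.1
ReLU(3.4) = 3.4
ReLU(-5.4) = 0
Active neurons (>0): 3

3


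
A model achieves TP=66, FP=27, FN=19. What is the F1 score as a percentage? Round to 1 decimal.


Precision = TP / (TP + FP) = 66 / 93 = 0.7097
Recall = TP / (TP + FN) = 66 / 85 = 0.7765
F1 = 2 * P * R / (P + R)
= 2 * 0.7097 * 0.7765 / (0.7097 + 0.7765)
= 1.1021 / 1.4861
= 0.7416
As percentage: 74.2%

74.2


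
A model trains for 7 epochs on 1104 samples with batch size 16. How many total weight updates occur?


Iterations per epoch = 1104 / 16 = 69
Total updates = iterations_per_epoch * epochs
= 69 * 7
= 483

483


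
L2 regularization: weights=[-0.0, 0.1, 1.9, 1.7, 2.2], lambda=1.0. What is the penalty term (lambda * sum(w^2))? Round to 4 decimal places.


Squaring each weight:
(-0.0)^2 = 0.0
0.1^2 = 0.01
1.9^2 = 3.61
1.7^2 = 2.89
2.2^2 = 4.84
Sum of squares = 11.35
Penalty = 1.0 * 11.35 = 11.3500

11.3500


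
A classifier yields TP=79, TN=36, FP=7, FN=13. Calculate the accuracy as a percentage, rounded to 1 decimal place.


Accuracy = (TP + TN) / (TP + TN + FP + FN) * 100
= (79 + 36) / (79 + 36 + 7 + 13)
= 115 / 135
= 0.8519
= 85.2%

85.2


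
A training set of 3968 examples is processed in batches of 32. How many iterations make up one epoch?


Iterations per epoch = dataset_size / batch_size
= 3968 / 32
= 124

124


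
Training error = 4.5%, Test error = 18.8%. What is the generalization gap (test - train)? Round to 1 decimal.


Generalization gap = test_error - train_error
= 18.8 - 4.5
= 14.3%
A large gap suggests overfitting.

14.3


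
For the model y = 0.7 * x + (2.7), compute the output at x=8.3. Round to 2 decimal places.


y = 0.7 * 8.3 + (2.7)
= 5.81 + (2.7)
= 8.51

8.51


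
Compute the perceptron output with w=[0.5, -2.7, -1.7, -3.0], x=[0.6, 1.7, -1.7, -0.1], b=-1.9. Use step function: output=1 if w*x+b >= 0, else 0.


z = w . x + b
= 0.5*0.6 + -2.7*1.7 + -1.7*-1.7 + -3.0*-0.1 + -1.9
= 0.3 + -4.59 + 2.89 + 0.3 + -1.9
= -1.1 + -1.9
= -3.0
Since z = -3.0 < 0, output = 0

0


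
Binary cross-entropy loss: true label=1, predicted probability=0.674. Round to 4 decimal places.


For y=1: Loss = -log(p)
= -log(0.674)
= -(-0.3945)
= 0.3945

0.3945


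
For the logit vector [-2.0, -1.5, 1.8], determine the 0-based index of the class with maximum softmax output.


Softmax is a monotonic transformation, so it preserves the argmax.
We need to find the index of the maximum logit.
Index 0: -2.0
Index 1: -1.5
Index 2: 1.8
Maximum logit = 1.8 at index 2

2


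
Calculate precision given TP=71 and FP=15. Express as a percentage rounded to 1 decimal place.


Precision = TP / (TP + FP) * 100
= 71 / (71 + 15)
= 71 / 86
= 0.8256
= 82.6%

82.6


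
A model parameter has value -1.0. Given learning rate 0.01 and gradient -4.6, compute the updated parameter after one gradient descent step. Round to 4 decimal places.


w_new = w_old - lr * gradient
= -1.0 - 0.01 * -4.6
= -1.0 - (-0.046)
= -0.9540

-0.9540


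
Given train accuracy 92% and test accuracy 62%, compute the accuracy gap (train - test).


Gap = train_accuracy - test_accuracy
= 92 - 62
= 30%
This large gap strongly indicates overfitting.

30


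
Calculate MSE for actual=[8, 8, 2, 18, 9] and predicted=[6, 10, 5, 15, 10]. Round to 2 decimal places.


Differences: [2, -2, -3, 3, -1]
Squared errors: [4, 4, 9, 9, 1]
Sum of squared errors = 27
MSE = 27 / 5 = 5.40

5.40


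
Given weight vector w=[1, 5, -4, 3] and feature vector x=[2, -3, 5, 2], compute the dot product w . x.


Element-wise products:
1 * 2 = 2
5 * -3 = -15
-4 * 5 = -20
3 * 2 = 6
Sum = 2 + -15 + -20 + 6
= -27

-27


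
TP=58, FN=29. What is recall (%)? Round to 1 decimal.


Recall = TP / (TP + FN) * 100
= 58 / (58 + 29)
= 58 / 87
= 0.6667
= 66.7%

66.7


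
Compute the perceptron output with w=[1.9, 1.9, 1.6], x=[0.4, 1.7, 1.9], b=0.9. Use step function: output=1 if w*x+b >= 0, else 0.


z = w . x + b
= 1.9*0.4 + 1.9*1.7 + 1.6*1.9 + 0.9
= 0.76 + 3.23 + 3.04 + 0.9
= 7.03 + 0.9
= 7.93
Since z = 7.93 >= 0, output = 1

1


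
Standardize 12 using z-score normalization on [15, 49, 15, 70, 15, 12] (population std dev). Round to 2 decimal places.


Mean = (15 + 49 + 15 + 70 + 15 + 12) / 6 = 29.3333
Variance = sum((x_i - mean)^2) / n = 492.8889
Std = sqrt(492.8889) = 22.2011
Z = (x - mean) / std
= (12 - 29.3333) / 22.2011
= -17.3333 / 22.2011
= -0.78

-0.78


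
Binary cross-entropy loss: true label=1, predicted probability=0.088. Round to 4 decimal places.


For y=1: Loss = -log(p)
= -log(0.088)
= -(-2.4304)
= 2.4304

2.4304


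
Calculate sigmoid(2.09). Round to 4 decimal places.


sigmoid(z) = 1 / (1 + exp(-z))
exp(-(2.09)) = exp(-2.09) = 0.1237
1 + 0.1237 = 1.1237
1 / 1.1237 = 0.8899

0.8899


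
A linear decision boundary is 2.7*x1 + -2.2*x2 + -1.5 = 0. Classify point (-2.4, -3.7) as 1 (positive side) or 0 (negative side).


Compute 2.7 * -2.4 + -2.2 * -3.7 + -1.5
= -6.48 + 8.14 + -1.5
= 0.16
Since 0.16 >= 0, the point is on the positive side.

1


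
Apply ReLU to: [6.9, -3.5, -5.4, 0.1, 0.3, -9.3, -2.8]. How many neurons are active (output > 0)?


ReLU(x) = max(0, x) for each element:
ReLU(6.9) = 6.9
ReLU(-3.5) = 0
ReLU(-5.4) = 0
ReLU(0.1) = 0.1
ReLU(0.3) = 0.3
ReLU(-9.3) = 0
ReLU(-2.8) = 0
Active neurons (>0): 3

3


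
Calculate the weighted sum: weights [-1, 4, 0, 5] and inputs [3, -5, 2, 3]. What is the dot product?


Element-wise products:
-1 * 3 = -3
4 * -5 = -20
0 * 2 = 0
5 * 3 = 15
Sum = -3 + -20 + 0 + 15
= -8

-8


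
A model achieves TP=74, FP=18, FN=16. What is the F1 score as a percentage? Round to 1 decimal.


Precision = TP / (TP + FP) = 74 / 92 = 0.8043
Recall = TP / (TP + FN) = 74 / 90 = 0.8222
F1 = 2 * P * R / (P + R)
= 2 * 0.8043 * 0.8222 / (0.8043 + 0.8222)
= 1.3227 / 1.6266
= 0.8132
As percentage: 81.3%

81.3


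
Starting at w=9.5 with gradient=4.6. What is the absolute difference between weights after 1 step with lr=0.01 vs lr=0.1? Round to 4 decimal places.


With lr=0.01: w_new = 9.5 - 0.01 * 4.6 = 9.454
With lr=0.1: w_new = 9.5 - 0.1 * 4.6 = 9.04
Absolute difference = |9.454 - 9.04|
= 0.4140

0.4140


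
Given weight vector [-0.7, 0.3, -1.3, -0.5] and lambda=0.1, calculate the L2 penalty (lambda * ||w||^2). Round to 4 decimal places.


Squaring each weight:
(-0.7)^2 = 0.49
0.3^2 = 0.09
(-1.3)^2 = 1.69
(-0.5)^2 = 0.25
Sum of squares = 2.52
Penalty = 0.1 * 2.52 = 0.2520

0.2520


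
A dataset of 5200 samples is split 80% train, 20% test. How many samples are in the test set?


Train samples = 5200 * 80% = 4160
Test samples = 5200 - 4160
= 1040

1040


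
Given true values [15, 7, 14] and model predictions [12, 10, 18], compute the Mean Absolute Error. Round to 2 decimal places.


Absolute errors: [3, 3, 4]
Sum of absolute errors = 10
MAE = 10 / 3 = 3.33

3.33


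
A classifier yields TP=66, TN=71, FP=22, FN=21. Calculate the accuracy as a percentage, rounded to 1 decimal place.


Accuracy = (TP + TN) / (TP + TN + FP + FN) * 100
= (66 + 71) / (66 + 71 + 22 + 21)
= 137 / 180
= 0.7611
= 76.1%

76.1


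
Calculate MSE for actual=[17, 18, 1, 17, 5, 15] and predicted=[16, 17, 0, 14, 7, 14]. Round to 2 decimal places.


Differences: [1, 1, 1, 3, -2, 1]
Squared errors: [1, 1, 1, 9, 4, 1]
Sum of squared errors = 17
MSE = 17 / 6 = 2.83

2.83


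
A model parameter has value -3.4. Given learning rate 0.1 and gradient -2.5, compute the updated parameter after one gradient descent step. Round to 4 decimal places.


w_new = w_old - lr * gradient
= -3.4 - 0.1 * -2.5
= -3.4 - (-0.25)
= -3.1500

-3.1500


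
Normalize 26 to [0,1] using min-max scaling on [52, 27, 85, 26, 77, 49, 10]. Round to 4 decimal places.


Min = 10, Max = 85
Range = 85 - 10 = 75
Scaled = (x - min) / (max - min)
= (26 - 10) / 75
= 16 / 75
= 0.2133

0.2133


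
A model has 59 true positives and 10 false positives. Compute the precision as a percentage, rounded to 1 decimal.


Precision = TP / (TP + FP) * 100
= 59 / (59 + 10)
= 59 / 69
= 0.8551
= 85.5%

85.5


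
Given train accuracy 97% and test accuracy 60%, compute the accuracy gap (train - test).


Gap = train_accuracy - test_accuracy
= 97 - 60
= 37%
This large gap strongly indicates overfitting.

37


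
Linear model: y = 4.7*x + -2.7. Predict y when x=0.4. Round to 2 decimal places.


y = 4.7 * 0.4 + (-2.7)
= 1.88 + (-2.7)
= -0.82

-0.82


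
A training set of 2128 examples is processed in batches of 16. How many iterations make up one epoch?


Iterations per epoch = dataset_size / batch_size
= 2128 / 16
= 133

133


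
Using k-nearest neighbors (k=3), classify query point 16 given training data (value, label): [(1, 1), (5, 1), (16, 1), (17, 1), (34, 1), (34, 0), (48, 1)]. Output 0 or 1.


Distances from query 16:
Point 16 (class 1): distance = 0
Point 17 (class 1): distance = 1
Point 5 (class 1): distance = 11
K=3 nearest neighbors: classes = [1, 1, 1]
Votes for class 1: 3 / 3
Majority vote => class 1

1


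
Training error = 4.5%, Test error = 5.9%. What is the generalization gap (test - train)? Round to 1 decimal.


Generalization gap = test_error - train_error
= 5.9 - 4.5
= 1.4%
A small gap suggests good generalization.

1.4


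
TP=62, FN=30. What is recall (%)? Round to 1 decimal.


Recall = TP / (TP + FN) * 100
= 62 / (62 + 30)
= 62 / 92
= 0.6739
= 67.4%

67.4


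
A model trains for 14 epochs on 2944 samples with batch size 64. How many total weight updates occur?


Iterations per epoch = 2944 / 64 = 46
Total updates = iterations_per_epoch * epochs
= 46 * 14
= 644

644


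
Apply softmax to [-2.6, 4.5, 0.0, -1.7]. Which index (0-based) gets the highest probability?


Softmax is a monotonic transformation, so it preserves the argmax.
We need to find the index of the maximum logit.
Index 0: -2.6
Index 1: 4.5
Index 2: 0.0
Index 3: -1.7
Maximum logit = 4.5 at index 1

1


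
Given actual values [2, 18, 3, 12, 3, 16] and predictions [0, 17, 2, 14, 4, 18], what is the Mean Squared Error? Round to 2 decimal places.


Differences: [2, 1, 1, -2, -1, -2]
Squared errors: [4, 1, 1, 4, 1, 4]
Sum of squared errors = 15
MSE = 15 / 6 = 2.50

2.50


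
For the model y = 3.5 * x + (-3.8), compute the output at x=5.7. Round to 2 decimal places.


y = 3.5 * 5.7 + (-3.8)
= 19.95 + (-3.8)
= 16.15

16.15


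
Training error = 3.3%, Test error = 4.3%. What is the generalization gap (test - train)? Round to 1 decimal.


Generalization gap = test_error - train_error
= 4.3 - 3.3
= 1.0%
A small gap suggests good generalization.

1.0


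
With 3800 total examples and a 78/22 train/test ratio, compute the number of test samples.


Train samples = 3800 * 78% = 2964
Test samples = 3800 - 2964
= 836

836


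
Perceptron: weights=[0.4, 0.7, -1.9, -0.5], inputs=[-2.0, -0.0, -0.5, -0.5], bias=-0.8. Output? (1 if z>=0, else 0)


z = w . x + b
= 0.4*-2.0 + 0.7*-0.0 + -1.9*-0.5 + -0.5*-0.5 + -0.8
= -0.8 + -0.0 + 0.95 + 0.25 + -0.8
= 0.4 + -0.8
= -0.4
Since z = -0.4 < 0, output = 0

0


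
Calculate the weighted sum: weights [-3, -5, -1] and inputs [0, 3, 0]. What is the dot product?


Element-wise products:
-3 * 0 = 0
-5 * 3 = -15
-1 * 0 = 0
Sum = 0 + -15 + 0
= -15

-15


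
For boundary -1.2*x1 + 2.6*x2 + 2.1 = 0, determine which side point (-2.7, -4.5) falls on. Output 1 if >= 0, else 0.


Compute -1.2 * -2.7 + 2.6 * -4.5 + 2.1
= 3.24 + -11.7 + 2.1
= -6.36
Since -6.36 < 0, the point is on the negative side.

0


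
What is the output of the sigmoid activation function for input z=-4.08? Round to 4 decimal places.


sigmoid(z) = 1 / (1 + exp(-z))
exp(-(-4.08)) = exp(4.08) = 59.1455
1 + 59.1455 = 60.1455
1 / 60.1455 = 0.0166

0.0166


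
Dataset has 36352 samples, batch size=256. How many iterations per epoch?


Iterations per epoch = dataset_size / batch_size
= 36352 / 256
= 142

142


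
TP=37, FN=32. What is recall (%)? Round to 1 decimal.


Recall = TP / (TP + FN) * 100
= 37 / (37 + 32)
= 37 / 69
= 0.5362
= 53.6%

53.6


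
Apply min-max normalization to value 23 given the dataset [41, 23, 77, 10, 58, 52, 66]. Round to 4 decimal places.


Min = 10, Max = 77
Range = 77 - 10 = 67
Scaled = (x - min) / (max - min)
= (23 - 10) / 67
= 13 / 67
= 0.1940

0.1940


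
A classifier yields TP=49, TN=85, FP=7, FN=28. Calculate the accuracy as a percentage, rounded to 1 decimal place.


Accuracy = (TP + TN) / (TP + TN + FP + FN) * 100
= (49 + 85) / (49 + 85 + 7 + 28)
= 134 / 169
= 0.7929
= 79.3%

79.3


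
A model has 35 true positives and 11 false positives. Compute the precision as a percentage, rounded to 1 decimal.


Precision = TP / (TP + FP) * 100
= 35 / (35 + 11)
= 35 / 46
= 0.7609
= 76.1%

76.1


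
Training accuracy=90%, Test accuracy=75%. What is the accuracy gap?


Gap = train_accuracy - test_accuracy
= 90 - 75
= 15%
This gap suggests the model is overfitting.

15


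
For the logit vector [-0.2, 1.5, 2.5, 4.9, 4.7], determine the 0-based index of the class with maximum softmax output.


Softmax is a monotonic transformation, so it preserves the argmax.
We need to find the index of the maximum logit.
Index 0: -0.2
Index 1: 1.5
Index 2: 2.5
Index 3: 4.9
Index 4: 4.7
Maximum logit = 4.9 at index 3

3


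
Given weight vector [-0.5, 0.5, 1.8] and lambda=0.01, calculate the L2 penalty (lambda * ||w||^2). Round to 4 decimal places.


Squaring each weight:
(-0.5)^2 = 0.25
0.5^2 = 0.25
1.8^2 = 3.24
Sum of squares = 3.74
Penalty = 0.01 * 3.74 = 0.0374

0.0374


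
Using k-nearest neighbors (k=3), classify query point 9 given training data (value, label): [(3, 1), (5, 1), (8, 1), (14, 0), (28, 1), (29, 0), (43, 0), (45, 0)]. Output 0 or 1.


Distances from query 9:
Point 8 (class 1): distance = 1
Point 5 (class 1): distance = 4
Point 14 (class 0): distance = 5
K=3 nearest neighbors: classes = [1, 1, 0]
Votes for class 1: 2 / 3
Majority vote => class 1

1


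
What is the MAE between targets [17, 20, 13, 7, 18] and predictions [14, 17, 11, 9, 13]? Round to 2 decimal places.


Absolute errors: [3, 3, 2, 2, 5]
Sum of absolute errors = 15
MAE = 15 / 5 = 3.00

3.00


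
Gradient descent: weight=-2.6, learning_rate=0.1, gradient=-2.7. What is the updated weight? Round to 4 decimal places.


w_new = w_old - lr * gradient
= -2.6 - 0.1 * -2.7
= -2.6 - (-0.27)
= -2.3300

-2.3300


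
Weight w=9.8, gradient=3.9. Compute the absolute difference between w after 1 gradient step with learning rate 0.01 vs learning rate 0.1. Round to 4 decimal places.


With lr=0.01: w_new = 9.8 - 0.01 * 3.9 = 9.761
With lr=0.1: w_new = 9.8 - 0.1 * 3.9 = 9.41
Absolute difference = |9.761 - 9.41|
= 0.3510

0.3510


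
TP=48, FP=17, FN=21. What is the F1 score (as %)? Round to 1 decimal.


Precision = TP / (TP + FP) = 48 / 65 = 0.7385
Recall = TP / (TP + FN) = 48 / 69 = 0.6957
F1 = 2 * P * R / (P + R)
= 2 * 0.7385 * 0.6957 / (0.7385 + 0.6957)
= 1.0274 / 1.4341
= 0.7164
As percentage: 71.6%

71.6


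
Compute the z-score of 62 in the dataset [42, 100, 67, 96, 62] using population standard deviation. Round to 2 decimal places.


Mean = (42 + 100 + 67 + 96 + 62) / 5 = 73.4
Variance = sum((x_i - mean)^2) / n = 475.04
Std = sqrt(475.04) = 21.7954
Z = (x - mean) / std
= (62 - 73.4) / 21.7954
= -11.4 / 21.7954
= -0.52

-0.52


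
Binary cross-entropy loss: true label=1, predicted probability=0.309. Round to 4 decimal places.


For y=1: Loss = -log(p)
= -log(0.309)
= -(-1.1744)
= 1.1744

1.1744


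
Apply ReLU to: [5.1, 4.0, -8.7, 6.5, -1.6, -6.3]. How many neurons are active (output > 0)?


ReLU(x) = max(0, x) for each element:
ReLU(5.1) = 5.1
ReLU(4.0) = 4.0
ReLU(-8.7) = 0
ReLU(6.5) = 6.5
ReLU(-1.6) = 0
ReLU(-6.3) = 0
Active neurons (>0): 3

3


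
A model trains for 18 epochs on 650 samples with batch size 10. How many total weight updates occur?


Iterations per epoch = 650 / 10 = 65
Total updates = iterations_per_epoch * epochs
= 65 * 18
= 1170

1170


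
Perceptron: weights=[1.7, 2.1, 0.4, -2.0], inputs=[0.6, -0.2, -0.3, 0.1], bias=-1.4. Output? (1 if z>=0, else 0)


z = w . x + b
= 1.7*0.6 + 2.1*-0.2 + 0.4*-0.3 + -2.0*0.1 + -1.4
= 1.02 + -0.42 + -0.12 + -0.2 + -1.4
= 0.28 + -1.4
= -1.12
Since z = -1.12 < 0, output = 0

0


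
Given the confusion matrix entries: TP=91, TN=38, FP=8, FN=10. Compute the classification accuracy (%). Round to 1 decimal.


Accuracy = (TP + TN) / (TP + TN + FP + FN) * 100
= (91 + 38) / (91 + 38 + 8 + 10)
= 129 / 147
= 0.8776
= 87.8%

87.8


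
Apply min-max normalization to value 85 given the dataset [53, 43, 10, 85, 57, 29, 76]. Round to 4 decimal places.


Min = 10, Max = 85
Range = 85 - 10 = 75
Scaled = (x - min) / (max - min)
= (85 - 10) / 75
= 75 / 75
= 1.0000

1.0000


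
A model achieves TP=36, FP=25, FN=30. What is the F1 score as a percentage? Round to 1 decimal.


Precision = TP / (TP + FP) = 36 / 61 = 0.5902
Recall = TP / (TP + FN) = 36 / 66 = 0.5455
F1 = 2 * P * R / (P + R)
= 2 * 0.5902 * 0.5455 / (0.5902 + 0.5455)
= 0.6438 / 1.1356
= 0.5669
As percentage: 56.7%

56.7


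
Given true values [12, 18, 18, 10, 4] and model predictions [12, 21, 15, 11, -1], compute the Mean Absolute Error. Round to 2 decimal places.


Absolute errors: [0, 3, 3, 1, 5]
Sum of absolute errors = 12
MAE = 12 / 5 = 2.40

2.40


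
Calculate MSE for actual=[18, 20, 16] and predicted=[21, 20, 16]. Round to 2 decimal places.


Differences: [-3, 0, 0]
Squared errors: [9, 0, 0]
Sum of squared errors = 9
MSE = 9 / 3 = 3.00

3.00


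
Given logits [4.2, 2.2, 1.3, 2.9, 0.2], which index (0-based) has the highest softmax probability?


Softmax is a monotonic transformation, so it preserves the argmax.
We need to find the index of the maximum logit.
Index 0: 4.2
Index 1: 2.2
Index 2: 1.3
Index 3: 2.9
Index 4: 0.2
Maximum logit = 4.2 at index 0

0
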